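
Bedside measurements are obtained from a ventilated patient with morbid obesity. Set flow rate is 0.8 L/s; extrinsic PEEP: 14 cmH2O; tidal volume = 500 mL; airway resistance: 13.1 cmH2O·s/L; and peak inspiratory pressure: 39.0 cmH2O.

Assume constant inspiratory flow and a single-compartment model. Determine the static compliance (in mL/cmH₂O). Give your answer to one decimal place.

34.4

Equation of motion (constant flow): PIP = Vt/C + R·V̇ + PEEP.
Vt/C = PIP − R·V̇ − PEEP = 39.0 − 13.1×0.8 − 14 = 39.0 − 10.48 − 14 = 14.52 cmH2O.
C = Vt / 14.52 = 500 / 14.52 = 34.435 mL/cmH2O.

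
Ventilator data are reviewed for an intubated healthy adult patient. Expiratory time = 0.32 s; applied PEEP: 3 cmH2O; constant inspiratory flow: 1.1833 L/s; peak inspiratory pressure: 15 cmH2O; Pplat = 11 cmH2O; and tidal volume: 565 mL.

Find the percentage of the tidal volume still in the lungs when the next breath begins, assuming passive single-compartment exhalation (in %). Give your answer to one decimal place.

26.2

R = (PIP − Pplat)/V̇ = (15 − 11) / 1.1833 = 4.0/1.1833 = 3.38 cmH2O·s/L.
C = Vt/(Pplat − PEEP) = 565.0 / (11 − 3) = 565.0/8.0 = 70.625 mL/cmH2O.
τ = R × C = 3.38 × 0.07063 L/cmH2O = 0.2387 s.
Fraction remaining at end-expiration = e^(−Te/τ) = e^(−0.32/0.2387) = 0.2617 → 26.17%.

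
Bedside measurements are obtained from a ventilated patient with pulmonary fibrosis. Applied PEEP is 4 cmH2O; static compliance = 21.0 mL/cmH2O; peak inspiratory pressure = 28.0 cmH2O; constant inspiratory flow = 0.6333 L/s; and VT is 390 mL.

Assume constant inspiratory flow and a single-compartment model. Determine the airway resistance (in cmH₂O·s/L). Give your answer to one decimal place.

Equation of motion (constant flow): PIP = Vt/C + R·V̇ + PEEP.
R·V̇ = PIP − Vt/C − PEEP = 28.0 − 390/21.0 − 4 = 28.0 − 18.571 − 4 = 5.429 cmH2O.
R = 5.429 / 0.6333 = 8.573 cmH2O·s/L.

8.6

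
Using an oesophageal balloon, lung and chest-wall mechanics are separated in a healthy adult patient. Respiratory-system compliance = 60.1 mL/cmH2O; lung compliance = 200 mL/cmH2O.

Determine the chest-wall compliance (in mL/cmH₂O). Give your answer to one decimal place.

1/Ccw = 1/Crs − 1/CL.
1/Ccw = 1/60.1 − 1/200 = 0.01164.
Ccw = 85.911 mL/cmH2O.

85.9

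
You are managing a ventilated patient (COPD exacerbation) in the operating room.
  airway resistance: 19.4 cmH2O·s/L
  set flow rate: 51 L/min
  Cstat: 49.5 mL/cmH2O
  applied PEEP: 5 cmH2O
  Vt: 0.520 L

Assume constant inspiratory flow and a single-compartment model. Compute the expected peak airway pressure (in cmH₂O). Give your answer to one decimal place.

32.0

Flow: 51 L/min ÷ 60 = 0.85 L/s.
Equation of motion (constant flow): PIP = Vt/C + R·V̇ + PEEP.
PIP = 520/49.5 + 19.4×0.85 + 5 = 10.505 + 16.49 + 5 = 31.995 cmH2O.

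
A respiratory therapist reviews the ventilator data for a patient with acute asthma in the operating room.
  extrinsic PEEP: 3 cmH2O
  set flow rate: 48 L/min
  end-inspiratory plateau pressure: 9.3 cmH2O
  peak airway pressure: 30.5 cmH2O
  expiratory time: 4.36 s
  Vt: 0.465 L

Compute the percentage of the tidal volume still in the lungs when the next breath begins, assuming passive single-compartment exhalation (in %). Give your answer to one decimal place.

10.8

Flow: 48 L/min ÷ 60 = 0.8 L/s.
R = (PIP − Pplat)/V̇ = (30.5 − 9.3) / 0.8 = 21.2/0.8 = 26.5 cmH2O·s/L.
C = Vt/(Pplat − PEEP) = 465.0 / (9.3 − 3) = 465.0/6.3 = 73.81 mL/cmH2O.
τ = R × C = 26.5 × 0.07381 L/cmH2O = 1.956 s.
Fraction remaining at end-expiration = e^(−Te/τ) = e^(−4.36/1.956) = 0.1076 → 10.76%.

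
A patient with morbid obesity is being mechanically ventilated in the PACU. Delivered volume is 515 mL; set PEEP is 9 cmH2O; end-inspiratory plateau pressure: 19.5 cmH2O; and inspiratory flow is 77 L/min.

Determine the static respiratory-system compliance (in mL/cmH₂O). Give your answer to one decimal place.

Cstat = Vt / (Pplat − PEEP) = 515 / (19.5 − 9) = 515 / 10.5 = 49.048 mL/cmH2O.

49.0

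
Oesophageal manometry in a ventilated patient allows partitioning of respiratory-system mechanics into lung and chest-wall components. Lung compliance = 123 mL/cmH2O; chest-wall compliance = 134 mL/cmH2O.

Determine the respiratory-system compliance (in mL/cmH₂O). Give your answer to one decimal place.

64.1

Lung and chest wall are elastances in series: 1/Crs = 1/CL + 1/Ccw.
1/Crs = 1/123 + 1/134 = 0.01559.
Crs = 64.144 mL/cmH2O.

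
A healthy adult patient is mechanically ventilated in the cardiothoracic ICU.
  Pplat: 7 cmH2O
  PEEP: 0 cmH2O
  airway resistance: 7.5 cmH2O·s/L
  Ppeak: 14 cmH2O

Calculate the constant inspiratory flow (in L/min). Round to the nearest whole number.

56

flow = (PIP − Pplat) / Raw = (14 − 7) / 7.5 = 0.9333 L/s × 60 = 55.998 L/min.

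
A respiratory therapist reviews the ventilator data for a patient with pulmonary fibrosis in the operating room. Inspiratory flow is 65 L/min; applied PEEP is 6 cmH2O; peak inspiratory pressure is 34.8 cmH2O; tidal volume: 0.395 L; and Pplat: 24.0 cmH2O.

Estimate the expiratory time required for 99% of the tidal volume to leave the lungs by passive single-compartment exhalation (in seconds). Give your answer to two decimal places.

1.01

Flow: 65 L/min ÷ 60 = 1.0833 L/s.
R = (PIP − Pplat)/V̇ = (34.8 − 24.0) / 1.0833 = 10.8/1.0833 = 9.97 cmH2O·s/L.
C = Vt/(Pplat − PEEP) = 395.0 / (24.0 − 6) = 395.0/18.0 = 21.944 mL/cmH2O.
τ = R × C = 9.97 × 0.02194 L/cmH2O = 0.2187 s.
t = −τ·ln(1 − 0.99) = −0.2187·ln(0.01) = 1.007 s.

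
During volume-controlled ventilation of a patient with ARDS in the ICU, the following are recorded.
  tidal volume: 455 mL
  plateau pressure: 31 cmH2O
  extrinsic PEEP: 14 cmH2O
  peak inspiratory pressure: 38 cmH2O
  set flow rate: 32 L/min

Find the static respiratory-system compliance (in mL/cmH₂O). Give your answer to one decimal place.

26.8

Cstat = Vt / (Pplat − PEEP) = 455 / (31 − 14) = 455 / 17.0 = 26.765 mL/cmH2O.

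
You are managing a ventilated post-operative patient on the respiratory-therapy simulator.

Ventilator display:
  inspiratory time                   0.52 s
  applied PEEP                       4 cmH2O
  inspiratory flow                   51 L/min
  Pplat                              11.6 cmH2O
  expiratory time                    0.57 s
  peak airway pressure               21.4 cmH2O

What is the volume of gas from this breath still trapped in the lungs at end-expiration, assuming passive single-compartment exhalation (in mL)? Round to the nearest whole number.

189

Flow: 51 L/min ÷ 60 = 0.85 L/s.
Vt = flow × Ti = 0.85 L/s × 0.52 s × 1000 mL/L = 442.0 mL.
R = (PIP − Pplat)/V̇ = (21.4 − 11.6) / 0.85 = 9.8/0.85 = 11.529 cmH2O·s/L.
C = Vt/(Pplat − PEEP) = 442.0 / (11.6 − 4) = 442.0/7.6 = 58.158 mL/cmH2O.
τ = R × C = 11.529 × 0.05816 L/cmH2O = 0.6705 s.
Fraction remaining = e^(−Te/τ) = e^(−0.57/0.6705) = 0.4274.
Trapped volume = 442.0 × 0.4274 = 188.91 mL.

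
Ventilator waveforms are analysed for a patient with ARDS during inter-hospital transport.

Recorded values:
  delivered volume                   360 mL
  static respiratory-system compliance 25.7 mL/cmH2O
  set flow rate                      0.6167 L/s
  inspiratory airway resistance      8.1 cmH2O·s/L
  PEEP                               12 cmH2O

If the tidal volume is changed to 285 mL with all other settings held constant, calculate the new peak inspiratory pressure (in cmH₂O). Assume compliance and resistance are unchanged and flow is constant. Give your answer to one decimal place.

28.1

PIP = Vt/C + R·V̇ + PEEP (constant-flow equation of motion).
Only the elastic term changes: ΔPIP = ΔVt / C = (285 − 360) / 25.7 = -2.918 cmH2O.
Original PIP = 360/25.7 + 8.1×0.6167 + 12 = 31.003 cmH2O; new PIP = 31.003 + (-2.918) = 28.085 cmH2O.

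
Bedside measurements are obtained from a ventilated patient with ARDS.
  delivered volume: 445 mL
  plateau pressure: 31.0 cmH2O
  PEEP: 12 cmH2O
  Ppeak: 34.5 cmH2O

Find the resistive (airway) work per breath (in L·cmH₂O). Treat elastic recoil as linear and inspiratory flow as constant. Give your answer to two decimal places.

With constant inspiratory flow the resistive pressure is constant at PIP − Pplat = 34.5 − 31.0 = 3.5 cmH2O, so resistive work = 3.5 × 0.445 = 1.558 L·cmH2O.

1.56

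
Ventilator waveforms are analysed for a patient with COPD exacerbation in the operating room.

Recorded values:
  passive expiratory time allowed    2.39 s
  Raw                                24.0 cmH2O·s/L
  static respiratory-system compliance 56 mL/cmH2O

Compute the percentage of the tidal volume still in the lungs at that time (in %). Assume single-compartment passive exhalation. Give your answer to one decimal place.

16.9

τ = R × C = 24.0 × 56 mL/cmH2O = 24.0 × 0.056 L/cmH2O = 1.344 s.
Passive exhalation: V(t)/V₀ = e^(−t/τ) = e^(−2.39/1.344) = 0.1689.
Fraction remaining = 0.1689 → 16.89%.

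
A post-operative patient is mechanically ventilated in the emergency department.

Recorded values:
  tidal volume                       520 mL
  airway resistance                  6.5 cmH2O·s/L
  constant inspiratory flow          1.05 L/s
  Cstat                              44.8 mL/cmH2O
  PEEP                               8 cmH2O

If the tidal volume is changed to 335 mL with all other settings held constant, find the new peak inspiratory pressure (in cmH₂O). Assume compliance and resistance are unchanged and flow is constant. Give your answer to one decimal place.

PIP = Vt/C + R·V̇ + PEEP (constant-flow equation of motion).
Only the elastic term changes: ΔPIP = ΔVt / C = (335 − 520) / 44.8 = -4.129 cmH2O.
Original PIP = 520/44.8 + 6.5×1.05 + 8 = 26.432 cmH2O; new PIP = 26.432 + (-4.129) = 22.303 cmH2O.

22.3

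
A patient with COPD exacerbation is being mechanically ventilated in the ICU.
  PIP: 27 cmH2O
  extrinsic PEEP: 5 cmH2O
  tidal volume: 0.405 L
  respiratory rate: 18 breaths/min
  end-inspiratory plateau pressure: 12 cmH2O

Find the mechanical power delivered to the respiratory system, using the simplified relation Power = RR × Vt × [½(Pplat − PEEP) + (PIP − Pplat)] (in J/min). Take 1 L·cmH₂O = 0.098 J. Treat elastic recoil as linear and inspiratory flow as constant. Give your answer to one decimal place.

13.2

Per-breath work = Vt × [½(Pplat−PEEP) + (PIP−Pplat)] = 0.405 × [0.5×7.0 + 15.0] = 0.405 × 18.5 = 7.493 L·cmH2O.
Power = 18 × 7.493 = 134.87 L·cmH2O/min.
× 0.098 J/(L·cmH2O) → 13.217 J/min.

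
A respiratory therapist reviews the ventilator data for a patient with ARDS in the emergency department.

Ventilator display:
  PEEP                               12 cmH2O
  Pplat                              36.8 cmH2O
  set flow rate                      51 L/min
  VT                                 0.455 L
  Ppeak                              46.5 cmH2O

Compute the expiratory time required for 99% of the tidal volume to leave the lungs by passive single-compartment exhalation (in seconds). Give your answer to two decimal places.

0.96

Flow: 51 L/min ÷ 60 = 0.85 L/s.
R = (PIP − Pplat)/V̇ = (46.5 − 36.8) / 0.85 = 9.7/0.85 = 11.412 cmH2O·s/L.
C = Vt/(Pplat − PEEP) = 455.0 / (36.8 − 12) = 455.0/24.8 = 18.347 mL/cmH2O.
τ = R × C = 11.412 × 0.01835 L/cmH2O = 0.2094 s.
t = −τ·ln(1 − 0.99) = −0.2094·ln(0.01) = 0.9643 s.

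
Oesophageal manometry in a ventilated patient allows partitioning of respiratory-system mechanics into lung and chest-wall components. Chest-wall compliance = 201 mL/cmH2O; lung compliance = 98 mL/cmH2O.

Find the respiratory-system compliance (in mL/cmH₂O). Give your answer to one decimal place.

Lung and chest wall are elastances in series: 1/Crs = 1/CL + 1/Ccw.
1/Crs = 1/98 + 1/201 = 0.01518.
Crs = 65.876 mL/cmH2O.

65.9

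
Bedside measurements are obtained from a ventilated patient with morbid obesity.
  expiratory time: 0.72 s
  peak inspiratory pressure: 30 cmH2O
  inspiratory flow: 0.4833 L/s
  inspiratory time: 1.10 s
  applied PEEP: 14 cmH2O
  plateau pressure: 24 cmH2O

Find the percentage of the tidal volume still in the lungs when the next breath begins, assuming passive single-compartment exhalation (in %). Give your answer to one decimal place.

Vt = flow × Ti = 0.4833 L/s × 1.10 s × 1000 mL/L = 531.63 mL.
R = (PIP − Pplat)/V̇ = (30 − 24) / 0.4833 = 6.0/0.4833 = 12.415 cmH2O·s/L.
C = Vt/(Pplat − PEEP) = 531.63 / (24 − 14) = 531.63/10.0 = 53.163 mL/cmH2O.
τ = R × C = 12.415 × 0.05316 L/cmH2O = 0.66 s.
Fraction remaining at end-expiration = e^(−Te/τ) = e^(−0.72/0.66) = 0.3359 → 33.59%.

33.6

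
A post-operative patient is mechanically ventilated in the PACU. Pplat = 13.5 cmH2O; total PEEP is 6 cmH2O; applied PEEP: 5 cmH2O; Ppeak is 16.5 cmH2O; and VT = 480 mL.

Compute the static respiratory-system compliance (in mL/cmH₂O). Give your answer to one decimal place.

64.0

End-expiratory occlusion gives total PEEP = 6 cmH2O (intrinsic PEEP = 6 − 5 = 1). Use total PEEP for the elastic gradient.
Cstat = Vt / (Pplat − PEEPtotal) = 480 / (13.5 − 6) = 480 / 7.5 = 64.0 mL/cmH2O.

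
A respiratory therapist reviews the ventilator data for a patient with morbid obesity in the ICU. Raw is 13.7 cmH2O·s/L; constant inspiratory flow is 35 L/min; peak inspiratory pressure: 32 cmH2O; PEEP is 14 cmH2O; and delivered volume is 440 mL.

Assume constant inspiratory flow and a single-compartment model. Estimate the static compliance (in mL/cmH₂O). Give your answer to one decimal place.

Flow: 35 L/min ÷ 60 = 0.5833 L/s.
Equation of motion (constant flow): PIP = Vt/C + R·V̇ + PEEP.
Vt/C = PIP − R·V̇ − PEEP = 32 − 13.7×0.5833 − 14 = 32 − 7.991 − 14 = 10.009 cmH2O.
C = Vt / 10.009 = 440 / 10.009 = 43.96 mL/cmH2O.

44.0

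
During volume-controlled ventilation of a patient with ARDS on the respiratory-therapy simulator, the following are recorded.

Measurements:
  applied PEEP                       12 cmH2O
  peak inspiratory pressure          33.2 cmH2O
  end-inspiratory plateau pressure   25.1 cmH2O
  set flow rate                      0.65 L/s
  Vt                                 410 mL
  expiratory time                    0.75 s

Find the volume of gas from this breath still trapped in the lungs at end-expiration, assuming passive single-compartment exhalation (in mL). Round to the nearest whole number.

R = (PIP − Pplat)/V̇ = (33.2 − 25.1) / 0.65 = 8.1/0.65 = 12.462 cmH2O·s/L.
C = Vt/(Pplat − PEEP) = 410.0 / (25.1 − 12) = 410.0/13.1 = 31.298 mL/cmH2O.
τ = R × C = 12.462 × 0.0313 L/cmH2O = 0.3901 s.
Fraction remaining = e^(−Te/τ) = e^(−0.75/0.3901) = 0.1462.
Trapped volume = 410.0 × 0.1462 = 59.942 mL.

60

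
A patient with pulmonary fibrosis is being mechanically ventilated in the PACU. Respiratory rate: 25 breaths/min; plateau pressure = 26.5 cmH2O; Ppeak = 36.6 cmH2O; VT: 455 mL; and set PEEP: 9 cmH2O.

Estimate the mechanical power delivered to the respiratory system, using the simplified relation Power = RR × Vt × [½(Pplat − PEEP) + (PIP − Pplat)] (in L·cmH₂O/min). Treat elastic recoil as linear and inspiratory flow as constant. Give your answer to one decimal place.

214.4

Per-breath work = Vt × [½(Pplat−PEEP) + (PIP−Pplat)] = 0.455 × [0.5×17.5 + 10.1] = 0.455 × 18.85 = 8.577 L·cmH2O.
Power = 25 × 8.577 = 214.43 L·cmH2O/min.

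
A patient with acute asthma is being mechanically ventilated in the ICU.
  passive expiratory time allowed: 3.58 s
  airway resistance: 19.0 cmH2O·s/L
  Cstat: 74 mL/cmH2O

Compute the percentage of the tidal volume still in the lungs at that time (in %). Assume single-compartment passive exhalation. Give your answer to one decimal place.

7.8

τ = R × C = 19.0 × 74 mL/cmH2O = 19.0 × 0.074 L/cmH2O = 1.406 s.
Passive exhalation: V(t)/V₀ = e^(−t/τ) = e^(−3.58/1.406) = 0.07838.
Fraction remaining = 0.07838 → 7.838%.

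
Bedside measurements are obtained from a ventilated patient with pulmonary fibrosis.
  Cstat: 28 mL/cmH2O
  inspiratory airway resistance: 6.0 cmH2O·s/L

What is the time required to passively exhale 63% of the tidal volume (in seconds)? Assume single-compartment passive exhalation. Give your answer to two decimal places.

0.17

τ = R × C = 6.0 × 28 mL/cmH2O = 6.0 × 0.028 L/cmH2O = 0.168 s.
Exhaled fraction f = 1 − e^(−t/τ) → t = −τ·ln(1 − f) = −0.168·ln(0.37) = 0.167 s.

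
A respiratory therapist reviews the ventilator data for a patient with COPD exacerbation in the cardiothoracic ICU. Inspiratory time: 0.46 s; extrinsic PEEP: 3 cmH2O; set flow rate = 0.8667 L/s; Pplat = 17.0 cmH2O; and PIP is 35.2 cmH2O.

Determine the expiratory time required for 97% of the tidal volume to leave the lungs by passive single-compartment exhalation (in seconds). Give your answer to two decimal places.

2.10

Vt = flow × Ti = 0.8667 L/s × 0.46 s × 1000 mL/L = 398.68 mL.
R = (PIP − Pplat)/V̇ = (35.2 − 17.0) / 0.8667 = 18.2/0.8667 = 20.999 cmH2O·s/L.
C = Vt/(Pplat − PEEP) = 398.68 / (17.0 − 3) = 398.68/14.0 = 28.477 mL/cmH2O.
τ = R × C = 20.999 × 0.02848 L/cmH2O = 0.5981 s.
t = −τ·ln(1 − 0.97) = −0.5981·ln(0.03) = 2.097 s.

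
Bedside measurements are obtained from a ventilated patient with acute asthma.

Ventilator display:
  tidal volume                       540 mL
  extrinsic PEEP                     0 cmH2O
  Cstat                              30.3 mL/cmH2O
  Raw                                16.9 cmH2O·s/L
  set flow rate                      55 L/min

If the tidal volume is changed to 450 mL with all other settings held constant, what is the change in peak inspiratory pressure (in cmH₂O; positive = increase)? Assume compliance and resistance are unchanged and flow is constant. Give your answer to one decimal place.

PIP = Vt/C + R·V̇ + PEEP (constant-flow equation of motion).
Only the elastic term changes: ΔPIP = ΔVt / C = (450 − 540) / 30.3 = -2.97 cmH2O.

-3.0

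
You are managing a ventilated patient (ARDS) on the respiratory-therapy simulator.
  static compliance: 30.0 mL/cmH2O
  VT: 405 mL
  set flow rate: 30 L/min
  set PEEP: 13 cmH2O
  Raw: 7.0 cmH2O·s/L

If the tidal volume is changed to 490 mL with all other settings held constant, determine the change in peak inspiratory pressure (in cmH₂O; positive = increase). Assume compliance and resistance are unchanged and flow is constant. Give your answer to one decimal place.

2.8

PIP = Vt/C + R·V̇ + PEEP (constant-flow equation of motion).
Only the elastic term changes: ΔPIP = ΔVt / C = (490 − 405) / 30.0 = 2.833 cmH2O.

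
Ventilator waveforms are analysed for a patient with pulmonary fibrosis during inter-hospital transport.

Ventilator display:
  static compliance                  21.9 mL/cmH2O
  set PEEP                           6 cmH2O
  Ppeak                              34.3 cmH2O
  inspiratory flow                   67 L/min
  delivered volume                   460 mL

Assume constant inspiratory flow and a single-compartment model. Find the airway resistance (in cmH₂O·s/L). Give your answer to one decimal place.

6.5

Flow: 67 L/min ÷ 60 = 1.1167 L/s.
Equation of motion (constant flow): PIP = Vt/C + R·V̇ + PEEP.
R·V̇ = PIP − Vt/C − PEEP = 34.3 − 460/21.9 − 6 = 34.3 − 21.005 − 6 = 7.295 cmH2O.
R = 7.295 / 1.1167 = 6.533 cmH2O·s/L.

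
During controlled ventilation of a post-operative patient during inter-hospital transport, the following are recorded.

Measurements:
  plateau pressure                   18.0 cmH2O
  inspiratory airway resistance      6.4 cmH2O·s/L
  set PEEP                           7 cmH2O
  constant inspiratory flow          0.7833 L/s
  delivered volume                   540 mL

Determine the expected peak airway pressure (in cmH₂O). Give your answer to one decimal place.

PIP = Pplat + Raw × flow = 18.0 + 6.4 × 0.7833 = 18.0 + 5.013 = 23.013 cmH2O.

23.0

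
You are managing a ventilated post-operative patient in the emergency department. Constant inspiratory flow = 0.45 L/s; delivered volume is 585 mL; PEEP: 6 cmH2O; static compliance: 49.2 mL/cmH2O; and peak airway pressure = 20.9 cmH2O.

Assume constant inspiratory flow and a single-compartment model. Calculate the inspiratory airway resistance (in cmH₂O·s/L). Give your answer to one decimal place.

6.7

Equation of motion (constant flow): PIP = Vt/C + R·V̇ + PEEP.
R·V̇ = PIP − Vt/C − PEEP = 20.9 − 585/49.2 − 6 = 20.9 − 11.89 − 6 = 3.01 cmH2O.
R = 3.01 / 0.45 = 6.689 cmH2O·s/L.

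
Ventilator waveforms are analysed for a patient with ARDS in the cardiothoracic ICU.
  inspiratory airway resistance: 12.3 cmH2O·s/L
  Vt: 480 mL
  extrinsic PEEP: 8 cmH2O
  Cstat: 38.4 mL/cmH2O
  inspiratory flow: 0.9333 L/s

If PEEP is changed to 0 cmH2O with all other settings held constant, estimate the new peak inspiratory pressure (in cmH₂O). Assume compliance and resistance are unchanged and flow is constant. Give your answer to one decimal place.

24.0

PIP = Vt/C + R·V̇ + PEEP (constant-flow equation of motion).
Only the baseline term changes: ΔPIP = ΔPEEP = 0 − 8 = -8.0 cmH2O.
Original PIP = 480/38.4 + 12.3×0.9333 + 8 = 31.98 cmH2O; new PIP = 31.98 + (-8.0) = 23.98 cmH2O.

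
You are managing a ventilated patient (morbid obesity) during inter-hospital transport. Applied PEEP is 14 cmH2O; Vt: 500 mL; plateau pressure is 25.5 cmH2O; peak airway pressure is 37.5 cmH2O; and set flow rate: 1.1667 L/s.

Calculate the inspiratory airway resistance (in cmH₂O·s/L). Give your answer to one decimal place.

Raw = (PIP − Pplat) / flow = (37.5 − 25.5) / 1.1667 = 12.0 / 1.1667 = 10.285 cmH2O·s/L.

10.3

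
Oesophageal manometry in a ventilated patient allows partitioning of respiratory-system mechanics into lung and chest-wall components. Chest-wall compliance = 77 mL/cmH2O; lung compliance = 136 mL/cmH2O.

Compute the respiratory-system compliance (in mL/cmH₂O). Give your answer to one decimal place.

Lung and chest wall are elastances in series: 1/Crs = 1/CL + 1/Ccw.
1/Crs = 1/136 + 1/77 = 0.02034.
Crs = 49.164 mL/cmH2O.

49.2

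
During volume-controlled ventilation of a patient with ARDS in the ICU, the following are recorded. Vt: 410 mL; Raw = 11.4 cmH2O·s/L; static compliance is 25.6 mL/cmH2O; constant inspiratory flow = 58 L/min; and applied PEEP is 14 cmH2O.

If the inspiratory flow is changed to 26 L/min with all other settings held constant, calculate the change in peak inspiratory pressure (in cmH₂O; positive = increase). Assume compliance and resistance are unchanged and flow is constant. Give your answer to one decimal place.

-6.1

Flow: 58 L/min ÷ 60 = 0.9667 L/s.
New flow: 26 L/min ÷ 60 = 0.4333 L/s.
PIP = Vt/C + R·V̇ + PEEP (constant-flow equation of motion).
Only the resistive term changes: ΔPIP = R × ΔV̇ = 11.4 × (0.4333 − 0.9667) = 11.4 × -0.5334 = -6.081 cmH2O.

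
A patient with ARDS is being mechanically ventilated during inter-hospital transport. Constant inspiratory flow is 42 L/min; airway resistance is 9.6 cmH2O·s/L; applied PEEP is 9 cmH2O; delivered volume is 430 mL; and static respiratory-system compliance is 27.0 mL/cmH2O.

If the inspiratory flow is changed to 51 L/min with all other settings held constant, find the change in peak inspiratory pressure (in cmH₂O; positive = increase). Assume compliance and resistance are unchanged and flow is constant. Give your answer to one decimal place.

1.4

Flow: 42 L/min ÷ 60 = 0.7 L/s.
New flow: 51 L/min ÷ 60 = 0.85 L/s.
PIP = Vt/C + R·V̇ + PEEP (constant-flow equation of motion).
Only the resistive term changes: ΔPIP = R × ΔV̇ = 9.6 × (0.85 − 0.7) = 9.6 × 0.15 = 1.44 cmH2O.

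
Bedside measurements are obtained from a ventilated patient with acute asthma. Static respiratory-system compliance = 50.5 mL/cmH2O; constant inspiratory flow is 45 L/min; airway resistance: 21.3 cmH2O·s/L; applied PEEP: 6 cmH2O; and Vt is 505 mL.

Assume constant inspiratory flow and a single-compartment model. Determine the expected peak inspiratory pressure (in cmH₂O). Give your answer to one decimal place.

Flow: 45 L/min ÷ 60 = 0.75 L/s.
Equation of motion (constant flow): PIP = Vt/C + R·V̇ + PEEP.
PIP = 505/50.5 + 21.3×0.75 + 6 = 10.0 + 15.975 + 6 = 31.975 cmH2O.

32.0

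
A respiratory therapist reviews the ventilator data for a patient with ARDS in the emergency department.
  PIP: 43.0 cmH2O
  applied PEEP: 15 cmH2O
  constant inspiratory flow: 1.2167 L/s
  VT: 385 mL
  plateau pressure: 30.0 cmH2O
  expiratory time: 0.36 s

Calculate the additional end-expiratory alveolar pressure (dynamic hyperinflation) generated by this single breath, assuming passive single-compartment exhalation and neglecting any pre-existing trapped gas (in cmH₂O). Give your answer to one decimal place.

4.0

R = (PIP − Pplat)/V̇ = (43.0 − 30.0) / 1.2167 = 13.0/1.2167 = 10.685 cmH2O·s/L.
C = Vt/(Pplat − PEEP) = 385.0 / (30.0 − 15) = 385.0/15.0 = 25.667 mL/cmH2O.
τ = R × C = 10.685 × 0.02567 L/cmH2O = 0.2743 s.
Fraction remaining = e^(−Te/τ) = e^(−0.36/0.2743) = 0.2692; trapped volume = 385.0 × 0.2692 = 103.64 mL.
Additional alveolar pressure from trapping ≈ V_trapped / C = 103.64 / 25.667 = 4.038 cmH2O.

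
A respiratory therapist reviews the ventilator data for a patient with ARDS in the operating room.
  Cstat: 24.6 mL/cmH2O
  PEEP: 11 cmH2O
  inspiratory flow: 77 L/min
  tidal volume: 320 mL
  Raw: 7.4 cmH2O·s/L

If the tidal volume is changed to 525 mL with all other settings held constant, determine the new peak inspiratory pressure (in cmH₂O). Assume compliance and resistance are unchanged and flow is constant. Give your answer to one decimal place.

Flow: 77 L/min ÷ 60 = 1.2833 L/s.
PIP = Vt/C + R·V̇ + PEEP (constant-flow equation of motion).
Only the elastic term changes: ΔPIP = ΔVt / C = (525 − 320) / 24.6 = 8.333 cmH2O.
Original PIP = 320/24.6 + 7.4×1.2833 + 11 = 33.505 cmH2O; new PIP = 33.505 + (8.333) = 41.838 cmH2O.

41.8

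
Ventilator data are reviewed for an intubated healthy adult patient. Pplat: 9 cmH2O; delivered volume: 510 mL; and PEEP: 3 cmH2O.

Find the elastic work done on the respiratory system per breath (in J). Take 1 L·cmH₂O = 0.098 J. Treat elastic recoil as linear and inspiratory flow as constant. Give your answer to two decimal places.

Elastic work ≈ ½ × (Pplat − PEEP) × Vt = 0.5 × (9 − 3) × 0.510 L = 0.5 × 6.0 × 0.510 = 1.53 L·cmH2O.
× 0.098 J/(L·cmH2O) → 0.1499 J.

0.15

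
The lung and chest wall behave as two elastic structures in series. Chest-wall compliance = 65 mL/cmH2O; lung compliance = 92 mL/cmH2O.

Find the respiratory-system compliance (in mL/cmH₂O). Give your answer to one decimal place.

38.1

Lung and chest wall are elastances in series: 1/Crs = 1/CL + 1/Ccw.
1/Crs = 1/92 + 1/65 = 0.02625.
Crs = 38.095 mL/cmH2O.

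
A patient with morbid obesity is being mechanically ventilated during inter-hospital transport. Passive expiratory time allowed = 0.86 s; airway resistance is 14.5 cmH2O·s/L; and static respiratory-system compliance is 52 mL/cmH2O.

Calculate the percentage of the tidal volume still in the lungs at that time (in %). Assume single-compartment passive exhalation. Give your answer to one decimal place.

32.0

τ = R × C = 14.5 × 52 mL/cmH2O = 14.5 × 0.052 L/cmH2O = 0.754 s.
Passive exhalation: V(t)/V₀ = e^(−t/τ) = e^(−0.86/0.754) = 0.3196.
Fraction remaining = 0.3196 → 31.96%.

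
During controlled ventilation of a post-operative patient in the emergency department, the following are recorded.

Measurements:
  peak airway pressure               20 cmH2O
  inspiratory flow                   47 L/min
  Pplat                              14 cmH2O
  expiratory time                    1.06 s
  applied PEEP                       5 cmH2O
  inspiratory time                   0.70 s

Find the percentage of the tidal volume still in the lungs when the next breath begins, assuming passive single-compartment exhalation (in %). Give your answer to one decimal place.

Flow: 47 L/min ÷ 60 = 0.7833 L/s.
Vt = flow × Ti = 0.7833 L/s × 0.70 s × 1000 mL/L = 548.31 mL.
R = (PIP − Pplat)/V̇ = (20 − 14) / 0.7833 = 6.0/0.7833 = 7.66 cmH2O·s/L.
C = Vt/(Pplat − PEEP) = 548.31 / (14 − 5) = 548.31/9.0 = 60.923 mL/cmH2O.
τ = R × C = 7.66 × 0.06092 L/cmH2O = 0.4666 s.
Fraction remaining at end-expiration = e^(−Te/τ) = e^(−1.06/0.4666) = 0.1031 → 10.31%.

10.3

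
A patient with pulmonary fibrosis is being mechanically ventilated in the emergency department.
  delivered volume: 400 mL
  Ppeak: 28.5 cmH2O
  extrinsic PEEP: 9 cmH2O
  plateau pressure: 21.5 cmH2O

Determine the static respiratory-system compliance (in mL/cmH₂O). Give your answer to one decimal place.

32.0

Cstat = Vt / (Pplat − PEEP) = 400 / (21.5 − 9) = 400 / 12.5 = 32.0 mL/cmH2O.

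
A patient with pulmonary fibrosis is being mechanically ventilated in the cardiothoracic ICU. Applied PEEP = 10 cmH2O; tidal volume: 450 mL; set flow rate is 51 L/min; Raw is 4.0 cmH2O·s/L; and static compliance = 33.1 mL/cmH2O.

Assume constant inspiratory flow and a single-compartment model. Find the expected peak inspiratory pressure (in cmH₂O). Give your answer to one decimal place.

Flow: 51 L/min ÷ 60 = 0.85 L/s.
Equation of motion (constant flow): PIP = Vt/C + R·V̇ + PEEP.
PIP = 450/33.1 + 4.0×0.85 + 10 = 13.595 + 3.4 + 10 = 26.995 cmH2O.

27.0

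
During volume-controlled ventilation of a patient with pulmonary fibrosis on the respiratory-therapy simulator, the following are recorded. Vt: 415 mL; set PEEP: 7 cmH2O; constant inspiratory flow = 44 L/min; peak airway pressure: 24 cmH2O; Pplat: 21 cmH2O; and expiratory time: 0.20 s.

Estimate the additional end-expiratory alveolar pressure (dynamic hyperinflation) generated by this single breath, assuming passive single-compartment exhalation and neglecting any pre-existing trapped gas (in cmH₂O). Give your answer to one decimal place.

2.7

Flow: 44 L/min ÷ 60 = 0.7333 L/s.
R = (PIP − Pplat)/V̇ = (24 − 21) / 0.7333 = 3.0/0.7333 = 4.091 cmH2O·s/L.
C = Vt/(Pplat − PEEP) = 415.0 / (21 − 7) = 415.0/14.0 = 29.643 mL/cmH2O.
τ = R × C = 4.091 × 0.02964 L/cmH2O = 0.1213 s.
Fraction remaining = e^(−Te/τ) = e^(−0.20/0.1213) = 0.1923; trapped volume = 415.0 × 0.1923 = 79.805 mL.
Additional alveolar pressure from trapping ≈ V_trapped / C = 79.805 / 29.643 = 2.692 cmH2O.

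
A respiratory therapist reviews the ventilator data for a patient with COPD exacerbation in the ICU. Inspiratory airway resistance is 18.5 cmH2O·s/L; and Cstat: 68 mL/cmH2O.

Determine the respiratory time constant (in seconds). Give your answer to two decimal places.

1.26

τ = R × C = 18.5 × 68 mL/cmH2O = 18.5 × 0.068 L/cmH2O = 1.258 s.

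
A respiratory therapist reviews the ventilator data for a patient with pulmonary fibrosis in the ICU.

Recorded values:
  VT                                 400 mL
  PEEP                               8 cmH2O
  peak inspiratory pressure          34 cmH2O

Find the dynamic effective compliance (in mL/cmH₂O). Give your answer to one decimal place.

15.4

Dynamic compliance = Vt / (PIP − PEEP) = 400 / (34 − 8) = 400 / 26.0 = 15.385 mL/cmH2O.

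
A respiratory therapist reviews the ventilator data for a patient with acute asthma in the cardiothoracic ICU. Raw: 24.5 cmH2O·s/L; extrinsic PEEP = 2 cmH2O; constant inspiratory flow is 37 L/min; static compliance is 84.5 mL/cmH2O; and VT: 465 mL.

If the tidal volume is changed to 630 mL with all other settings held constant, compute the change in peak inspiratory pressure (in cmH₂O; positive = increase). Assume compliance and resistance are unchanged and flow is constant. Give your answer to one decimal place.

PIP = Vt/C + R·V̇ + PEEP (constant-flow equation of motion).
Only the elastic term changes: ΔPIP = ΔVt / C = (630 − 465) / 84.5 = 1.953 cmH2O.

2.0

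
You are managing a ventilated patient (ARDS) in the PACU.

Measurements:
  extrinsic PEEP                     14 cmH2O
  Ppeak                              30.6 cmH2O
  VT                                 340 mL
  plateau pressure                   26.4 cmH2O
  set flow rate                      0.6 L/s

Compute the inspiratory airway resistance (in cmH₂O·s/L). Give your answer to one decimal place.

7.0

Raw = (PIP − Pplat) / flow = (30.6 − 26.4) / 0.6 = 4.2 / 0.6 = 7.0 cmH2O·s/L.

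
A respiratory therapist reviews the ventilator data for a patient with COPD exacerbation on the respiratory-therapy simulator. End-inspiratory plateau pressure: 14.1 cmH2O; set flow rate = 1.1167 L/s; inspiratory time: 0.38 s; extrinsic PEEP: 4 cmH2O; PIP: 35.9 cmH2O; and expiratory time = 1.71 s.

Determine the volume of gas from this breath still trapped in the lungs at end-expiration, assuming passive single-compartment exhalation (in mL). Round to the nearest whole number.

Vt = flow × Ti = 1.1167 L/s × 0.38 s × 1000 mL/L = 424.35 mL.
R = (PIP − Pplat)/V̇ = (35.9 − 14.1) / 1.1167 = 21.8/1.1167 = 19.522 cmH2O·s/L.
C = Vt/(Pplat − PEEP) = 424.35 / (14.1 − 4) = 424.35/10.1 = 42.015 mL/cmH2O.
τ = R × C = 19.522 × 0.04202 L/cmH2O = 0.8203 s.
Fraction remaining = e^(−Te/τ) = e^(−1.71/0.8203) = 0.1244.
Trapped volume = 424.35 × 0.1244 = 52.789 mL.

53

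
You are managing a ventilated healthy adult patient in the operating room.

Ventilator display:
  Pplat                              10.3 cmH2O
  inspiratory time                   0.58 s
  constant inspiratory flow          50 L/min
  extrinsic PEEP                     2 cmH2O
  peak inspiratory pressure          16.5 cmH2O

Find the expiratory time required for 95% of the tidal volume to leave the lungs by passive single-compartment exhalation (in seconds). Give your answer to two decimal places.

1.30

Flow: 50 L/min ÷ 60 = 0.8333 L/s.
Vt = flow × Ti = 0.8333 L/s × 0.58 s × 1000 mL/L = 483.31 mL.
R = (PIP − Pplat)/V̇ = (16.5 − 10.3) / 0.8333 = 6.2/0.8333 = 7.44 cmH2O·s/L.
C = Vt/(Pplat − PEEP) = 483.31 / (10.3 − 2) = 483.31/8.3 = 58.23 mL/cmH2O.
τ = R × C = 7.44 × 0.05823 L/cmH2O = 0.4332 s.
t = −τ·ln(1 − 0.95) = −0.4332·ln(0.05) = 1.298 s.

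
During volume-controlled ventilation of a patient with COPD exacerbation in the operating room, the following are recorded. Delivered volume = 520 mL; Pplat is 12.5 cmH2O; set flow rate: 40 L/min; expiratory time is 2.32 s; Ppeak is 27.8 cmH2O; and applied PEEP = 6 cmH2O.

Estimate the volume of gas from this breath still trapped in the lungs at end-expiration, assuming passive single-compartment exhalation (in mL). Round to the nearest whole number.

Flow: 40 L/min ÷ 60 = 0.6667 L/s.
R = (PIP − Pplat)/V̇ = (27.8 − 12.5) / 0.6667 = 15.3/0.6667 = 22.949 cmH2O·s/L.
C = Vt/(Pplat − PEEP) = 520.0 / (12.5 − 6) = 520.0/6.5 = 80.0 mL/cmH2O.
τ = R × C = 22.949 × 0.08 L/cmH2O = 1.836 s.
Fraction remaining = e^(−Te/τ) = e^(−2.32/1.836) = 0.2826.
Trapped volume = 520.0 × 0.2826 = 146.95 mL.

147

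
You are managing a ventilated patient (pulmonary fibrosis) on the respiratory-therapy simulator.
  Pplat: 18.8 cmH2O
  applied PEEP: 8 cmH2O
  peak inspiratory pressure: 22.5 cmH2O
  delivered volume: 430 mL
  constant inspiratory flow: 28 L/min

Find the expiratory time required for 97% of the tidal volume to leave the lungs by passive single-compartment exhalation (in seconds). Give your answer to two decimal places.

1.11

Flow: 28 L/min ÷ 60 = 0.4667 L/s.
R = (PIP − Pplat)/V̇ = (22.5 − 18.8) / 0.4667 = 3.7/0.4667 = 7.928 cmH2O·s/L.
C = Vt/(Pplat − PEEP) = 430.0 / (18.8 − 8) = 430.0/10.8 = 39.815 mL/cmH2O.
τ = R × C = 7.928 × 0.03982 L/cmH2O = 0.3157 s.
t = −τ·ln(1 − 0.97) = −0.3157·ln(0.03) = 1.107 s.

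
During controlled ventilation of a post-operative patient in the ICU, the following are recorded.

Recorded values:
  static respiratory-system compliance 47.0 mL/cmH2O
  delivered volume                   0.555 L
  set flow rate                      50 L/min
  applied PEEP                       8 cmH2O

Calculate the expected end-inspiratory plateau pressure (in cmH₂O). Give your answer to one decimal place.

19.8

Pplat = PEEP + Vt / Cstat = 8 + 555 / 47.0 = 8 + 11.809 = 19.809 cmH2O.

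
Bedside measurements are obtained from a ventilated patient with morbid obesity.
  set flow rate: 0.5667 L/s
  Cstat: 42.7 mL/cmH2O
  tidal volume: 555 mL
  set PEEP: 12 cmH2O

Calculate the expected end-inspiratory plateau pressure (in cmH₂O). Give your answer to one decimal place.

25.0

Pplat = PEEP + Vt / Cstat = 12 + 555 / 42.7 = 12 + 12.998 = 24.998 cmH2O.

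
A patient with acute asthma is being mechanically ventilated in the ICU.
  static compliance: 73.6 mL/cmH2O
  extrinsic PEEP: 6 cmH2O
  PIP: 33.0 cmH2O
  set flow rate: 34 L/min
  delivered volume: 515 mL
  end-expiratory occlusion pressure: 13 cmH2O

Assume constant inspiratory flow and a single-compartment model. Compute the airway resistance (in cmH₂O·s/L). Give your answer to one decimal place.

22.9

Flow: 34 L/min ÷ 60 = 0.5667 L/s.
Total PEEP = 13 cmH2O (set 6 + intrinsic 7); this is the baseline alveolar pressure.
Equation of motion (constant flow): PIP = Vt/C + R·V̇ + PEEP.
R·V̇ = PIP − Vt/C − PEEP = 33.0 − 515/73.6 − 13 = 33.0 − 6.997 − 13 = 13.003 cmH2O.
R = 13.003 / 0.5667 = 22.945 cmH2O·s/L.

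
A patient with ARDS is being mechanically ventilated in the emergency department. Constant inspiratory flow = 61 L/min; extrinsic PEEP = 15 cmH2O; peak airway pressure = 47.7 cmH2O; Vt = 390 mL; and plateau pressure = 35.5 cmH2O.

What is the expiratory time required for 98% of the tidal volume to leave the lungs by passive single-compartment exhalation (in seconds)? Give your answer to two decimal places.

0.89

Flow: 61 L/min ÷ 60 = 1.0167 L/s.
R = (PIP − Pplat)/V̇ = (47.7 − 35.5) / 1.0167 = 12.2/1.0167 = 12.0 cmH2O·s/L.
C = Vt/(Pplat − PEEP) = 390.0 / (35.5 − 15) = 390.0/20.5 = 19.024 mL/cmH2O.
τ = R × C = 12.0 × 0.01902 L/cmH2O = 0.2282 s.
t = −τ·ln(1 − 0.98) = −0.2282·ln(0.02) = 0.8927 s.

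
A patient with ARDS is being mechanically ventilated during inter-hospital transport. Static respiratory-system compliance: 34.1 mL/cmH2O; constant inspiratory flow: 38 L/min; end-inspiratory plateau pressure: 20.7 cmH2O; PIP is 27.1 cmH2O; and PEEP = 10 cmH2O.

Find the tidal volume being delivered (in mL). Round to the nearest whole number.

Vt = Cstat × (Pplat − PEEP) = 34.1 × (20.7 − 10) = 34.1 × 10.7 = 364.87 mL.

365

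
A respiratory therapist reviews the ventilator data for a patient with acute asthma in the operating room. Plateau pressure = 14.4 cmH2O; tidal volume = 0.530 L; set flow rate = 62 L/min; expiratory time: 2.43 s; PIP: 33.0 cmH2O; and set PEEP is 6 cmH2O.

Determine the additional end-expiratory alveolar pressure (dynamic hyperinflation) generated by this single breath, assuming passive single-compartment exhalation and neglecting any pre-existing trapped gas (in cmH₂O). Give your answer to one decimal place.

Flow: 62 L/min ÷ 60 = 1.0333 L/s.
R = (PIP − Pplat)/V̇ = (33.0 − 14.4) / 1.0333 = 18.6/1.0333 = 18.001 cmH2O·s/L.
C = Vt/(Pplat − PEEP) = 530.0 / (14.4 − 6) = 530.0/8.4 = 63.095 mL/cmH2O.
τ = R × C = 18.001 × 0.0631 L/cmH2O = 1.136 s.
Fraction remaining = e^(−Te/τ) = e^(−2.43/1.136) = 0.1178; trapped volume = 530.0 × 0.1178 = 62.434 mL.
Additional alveolar pressure from trapping ≈ V_trapped / C = 62.434 / 63.095 = 0.9895 cmH2O.

1.0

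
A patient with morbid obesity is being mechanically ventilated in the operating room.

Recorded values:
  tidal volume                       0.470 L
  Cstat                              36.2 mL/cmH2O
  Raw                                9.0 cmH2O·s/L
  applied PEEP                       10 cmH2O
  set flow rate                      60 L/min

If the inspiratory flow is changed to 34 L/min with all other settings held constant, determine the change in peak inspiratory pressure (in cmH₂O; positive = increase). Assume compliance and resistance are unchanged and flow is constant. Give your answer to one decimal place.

Flow: 60 L/min ÷ 60 = 1 L/s.
New flow: 34 L/min ÷ 60 = 0.5667 L/s.
PIP = Vt/C + R·V̇ + PEEP (constant-flow equation of motion).
Only the resistive term changes: ΔPIP = R × ΔV̇ = 9.0 × (0.5667 − 1) = 9.0 × -0.4333 = -3.9 cmH2O.

-3.9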